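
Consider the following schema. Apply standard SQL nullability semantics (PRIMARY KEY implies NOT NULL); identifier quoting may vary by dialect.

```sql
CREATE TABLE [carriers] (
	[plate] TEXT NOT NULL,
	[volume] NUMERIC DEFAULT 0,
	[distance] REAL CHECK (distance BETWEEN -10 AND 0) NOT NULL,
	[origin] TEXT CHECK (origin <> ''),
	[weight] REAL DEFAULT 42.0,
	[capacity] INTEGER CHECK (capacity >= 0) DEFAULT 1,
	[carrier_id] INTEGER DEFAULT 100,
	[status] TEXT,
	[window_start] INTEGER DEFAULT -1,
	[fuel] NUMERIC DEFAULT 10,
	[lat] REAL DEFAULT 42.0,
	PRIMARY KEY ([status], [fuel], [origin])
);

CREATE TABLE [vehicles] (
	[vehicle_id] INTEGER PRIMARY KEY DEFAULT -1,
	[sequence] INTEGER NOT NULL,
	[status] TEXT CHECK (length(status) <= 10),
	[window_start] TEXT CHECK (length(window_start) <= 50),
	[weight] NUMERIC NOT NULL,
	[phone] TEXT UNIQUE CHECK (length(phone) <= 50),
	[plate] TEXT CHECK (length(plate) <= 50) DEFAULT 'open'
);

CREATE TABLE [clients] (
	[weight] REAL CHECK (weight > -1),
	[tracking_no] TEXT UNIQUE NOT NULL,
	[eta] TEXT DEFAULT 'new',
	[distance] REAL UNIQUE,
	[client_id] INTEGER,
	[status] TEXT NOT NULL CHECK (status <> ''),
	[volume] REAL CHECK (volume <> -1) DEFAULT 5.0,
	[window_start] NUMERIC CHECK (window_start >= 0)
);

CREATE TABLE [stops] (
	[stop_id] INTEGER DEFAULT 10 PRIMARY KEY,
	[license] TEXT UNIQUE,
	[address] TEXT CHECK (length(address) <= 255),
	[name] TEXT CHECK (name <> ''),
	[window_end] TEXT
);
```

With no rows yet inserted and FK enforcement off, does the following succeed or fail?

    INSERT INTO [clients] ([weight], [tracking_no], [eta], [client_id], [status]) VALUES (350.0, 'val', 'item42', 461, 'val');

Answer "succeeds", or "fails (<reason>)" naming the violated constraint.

NOT NULL columns: status is supplied; tracking_no is supplied.
CHECK constraints: 350.0 satisfies (weight > -1); 'val' satisfies (status <> '').
No constraint is violated.

succeeds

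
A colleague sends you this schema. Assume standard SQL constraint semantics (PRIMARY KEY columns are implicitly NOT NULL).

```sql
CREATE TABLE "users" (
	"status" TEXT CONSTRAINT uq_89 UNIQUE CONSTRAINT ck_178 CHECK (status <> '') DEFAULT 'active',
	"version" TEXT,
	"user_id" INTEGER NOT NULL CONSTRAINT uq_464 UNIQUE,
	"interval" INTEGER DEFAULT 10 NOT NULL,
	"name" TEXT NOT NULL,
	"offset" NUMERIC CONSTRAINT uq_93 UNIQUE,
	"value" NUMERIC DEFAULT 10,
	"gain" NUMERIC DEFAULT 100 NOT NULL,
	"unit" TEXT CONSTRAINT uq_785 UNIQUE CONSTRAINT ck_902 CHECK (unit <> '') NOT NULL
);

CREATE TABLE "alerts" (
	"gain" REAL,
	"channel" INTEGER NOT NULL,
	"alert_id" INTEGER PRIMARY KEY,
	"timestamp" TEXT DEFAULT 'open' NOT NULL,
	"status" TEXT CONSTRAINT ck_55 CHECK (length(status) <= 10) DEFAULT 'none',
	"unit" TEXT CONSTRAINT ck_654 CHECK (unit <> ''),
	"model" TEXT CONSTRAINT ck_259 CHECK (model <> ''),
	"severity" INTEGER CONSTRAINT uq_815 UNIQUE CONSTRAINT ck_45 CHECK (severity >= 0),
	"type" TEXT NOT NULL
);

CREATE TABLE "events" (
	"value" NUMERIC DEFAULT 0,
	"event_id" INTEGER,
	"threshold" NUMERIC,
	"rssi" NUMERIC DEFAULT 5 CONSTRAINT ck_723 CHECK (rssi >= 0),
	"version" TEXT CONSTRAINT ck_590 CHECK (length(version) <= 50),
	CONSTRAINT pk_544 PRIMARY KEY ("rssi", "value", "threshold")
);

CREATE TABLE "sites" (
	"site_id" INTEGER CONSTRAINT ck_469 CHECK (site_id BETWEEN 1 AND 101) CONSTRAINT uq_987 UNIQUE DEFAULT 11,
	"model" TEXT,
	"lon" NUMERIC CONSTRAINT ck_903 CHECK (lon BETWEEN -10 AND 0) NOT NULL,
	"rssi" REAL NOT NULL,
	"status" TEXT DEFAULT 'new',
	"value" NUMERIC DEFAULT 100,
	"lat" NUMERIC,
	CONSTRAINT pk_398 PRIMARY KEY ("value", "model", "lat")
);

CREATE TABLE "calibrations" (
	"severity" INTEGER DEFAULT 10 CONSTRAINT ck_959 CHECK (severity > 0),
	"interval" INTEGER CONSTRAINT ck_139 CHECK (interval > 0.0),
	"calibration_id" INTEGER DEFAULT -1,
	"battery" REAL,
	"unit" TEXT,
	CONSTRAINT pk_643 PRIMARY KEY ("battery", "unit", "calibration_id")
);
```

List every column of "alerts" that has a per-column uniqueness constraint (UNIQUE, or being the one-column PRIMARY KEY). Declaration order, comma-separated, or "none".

alert_id, severity

- gain: no UNIQUE or single-column PK constraint.
- channel: no UNIQUE or single-column PK constraint.
- alert_id: single-column PRIMARY KEY → unique.
- timestamp: no UNIQUE or single-column PK constraint.
- status: no UNIQUE or single-column PK constraint.
- unit: no UNIQUE or single-column PK constraint.
- model: no UNIQUE or single-column PK constraint.
- severity: declared UNIQUE → unique.
- type: no UNIQUE or single-column PK constraint.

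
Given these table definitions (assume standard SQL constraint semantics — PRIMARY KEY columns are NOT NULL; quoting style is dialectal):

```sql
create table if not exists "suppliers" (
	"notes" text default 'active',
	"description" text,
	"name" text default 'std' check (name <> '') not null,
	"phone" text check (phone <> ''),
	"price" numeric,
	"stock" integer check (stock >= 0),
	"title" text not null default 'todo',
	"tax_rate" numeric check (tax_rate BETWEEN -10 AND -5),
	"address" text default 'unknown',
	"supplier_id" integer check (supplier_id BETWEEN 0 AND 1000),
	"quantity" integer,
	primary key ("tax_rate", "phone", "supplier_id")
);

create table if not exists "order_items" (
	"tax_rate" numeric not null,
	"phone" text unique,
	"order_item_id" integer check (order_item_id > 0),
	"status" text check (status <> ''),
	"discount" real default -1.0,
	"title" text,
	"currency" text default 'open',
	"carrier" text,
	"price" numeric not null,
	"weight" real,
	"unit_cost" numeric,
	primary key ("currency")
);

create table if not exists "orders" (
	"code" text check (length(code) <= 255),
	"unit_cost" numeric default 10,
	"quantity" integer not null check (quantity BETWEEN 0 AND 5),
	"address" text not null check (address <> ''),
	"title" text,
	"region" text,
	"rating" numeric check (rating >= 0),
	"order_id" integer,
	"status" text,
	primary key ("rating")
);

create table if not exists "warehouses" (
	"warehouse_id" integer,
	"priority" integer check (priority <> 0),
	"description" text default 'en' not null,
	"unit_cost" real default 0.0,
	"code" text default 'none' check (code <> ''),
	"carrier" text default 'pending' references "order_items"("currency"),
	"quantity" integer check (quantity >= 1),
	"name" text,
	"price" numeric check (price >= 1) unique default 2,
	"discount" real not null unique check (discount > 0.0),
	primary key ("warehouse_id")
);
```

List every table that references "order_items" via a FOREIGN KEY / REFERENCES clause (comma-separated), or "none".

- warehouses.carrier references order_items(currency).

warehouses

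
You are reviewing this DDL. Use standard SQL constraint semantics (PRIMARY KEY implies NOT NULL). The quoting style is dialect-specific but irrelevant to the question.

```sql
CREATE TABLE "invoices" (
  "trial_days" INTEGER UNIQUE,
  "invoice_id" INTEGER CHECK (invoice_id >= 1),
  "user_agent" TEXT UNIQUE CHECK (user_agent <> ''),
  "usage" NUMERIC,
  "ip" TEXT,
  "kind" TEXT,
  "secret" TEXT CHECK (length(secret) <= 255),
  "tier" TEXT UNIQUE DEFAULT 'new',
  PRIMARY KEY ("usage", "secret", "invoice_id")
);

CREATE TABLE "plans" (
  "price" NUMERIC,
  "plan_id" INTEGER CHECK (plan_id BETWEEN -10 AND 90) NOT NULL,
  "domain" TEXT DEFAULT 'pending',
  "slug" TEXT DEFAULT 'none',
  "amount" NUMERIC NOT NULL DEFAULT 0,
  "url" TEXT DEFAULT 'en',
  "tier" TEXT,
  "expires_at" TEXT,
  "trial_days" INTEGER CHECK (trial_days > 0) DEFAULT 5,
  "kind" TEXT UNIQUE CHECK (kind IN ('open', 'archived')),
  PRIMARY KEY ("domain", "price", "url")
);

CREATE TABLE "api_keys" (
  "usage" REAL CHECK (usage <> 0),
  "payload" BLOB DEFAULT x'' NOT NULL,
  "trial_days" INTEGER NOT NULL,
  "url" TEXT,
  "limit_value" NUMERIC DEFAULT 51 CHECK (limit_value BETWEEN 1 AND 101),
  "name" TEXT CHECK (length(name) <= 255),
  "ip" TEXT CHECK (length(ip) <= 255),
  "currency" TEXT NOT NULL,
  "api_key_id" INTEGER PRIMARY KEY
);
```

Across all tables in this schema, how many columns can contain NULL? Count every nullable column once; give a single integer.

invoices: 5 nullable (trial_days, user_agent, ip, kind, tier — PK (usage, secret, invoice_id) and explicit NOT NULL columns excluded).
plans: 5 nullable (slug, tier, expires_at, trial_days, kind — PK (domain, price, url) and explicit NOT NULL columns excluded).
api_keys: 5 nullable (usage, url, limit_value, name, ip — PK (api_key_id) and explicit NOT NULL columns excluded).
Total: 5 + 5 + 5 = 15.

15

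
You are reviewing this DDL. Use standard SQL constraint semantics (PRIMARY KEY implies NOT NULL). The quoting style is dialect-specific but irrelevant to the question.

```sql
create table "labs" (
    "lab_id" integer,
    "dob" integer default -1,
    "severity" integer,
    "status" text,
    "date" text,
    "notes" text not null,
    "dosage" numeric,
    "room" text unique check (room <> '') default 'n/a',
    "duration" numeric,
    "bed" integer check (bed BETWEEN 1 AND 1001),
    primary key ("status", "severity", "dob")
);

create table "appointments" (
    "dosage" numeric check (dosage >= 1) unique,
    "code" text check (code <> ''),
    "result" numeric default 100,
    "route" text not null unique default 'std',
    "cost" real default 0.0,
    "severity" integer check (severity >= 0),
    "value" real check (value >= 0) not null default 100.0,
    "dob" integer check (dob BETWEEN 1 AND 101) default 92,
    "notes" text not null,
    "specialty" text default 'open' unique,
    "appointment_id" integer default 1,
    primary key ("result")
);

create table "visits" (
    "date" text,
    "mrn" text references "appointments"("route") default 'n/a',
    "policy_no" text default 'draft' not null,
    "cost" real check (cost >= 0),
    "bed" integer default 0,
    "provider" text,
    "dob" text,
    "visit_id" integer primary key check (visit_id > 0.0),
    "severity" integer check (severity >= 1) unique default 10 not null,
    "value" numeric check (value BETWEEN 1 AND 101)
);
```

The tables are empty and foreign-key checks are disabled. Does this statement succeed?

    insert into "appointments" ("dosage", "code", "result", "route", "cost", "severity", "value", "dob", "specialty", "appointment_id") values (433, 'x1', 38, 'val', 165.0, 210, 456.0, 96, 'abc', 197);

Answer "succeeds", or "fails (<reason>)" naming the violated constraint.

fails (NOT NULL on notes)

notes is omitted from the column list and has no DEFAULT, so it would receive NULL.
But notes is declared NOT NULL.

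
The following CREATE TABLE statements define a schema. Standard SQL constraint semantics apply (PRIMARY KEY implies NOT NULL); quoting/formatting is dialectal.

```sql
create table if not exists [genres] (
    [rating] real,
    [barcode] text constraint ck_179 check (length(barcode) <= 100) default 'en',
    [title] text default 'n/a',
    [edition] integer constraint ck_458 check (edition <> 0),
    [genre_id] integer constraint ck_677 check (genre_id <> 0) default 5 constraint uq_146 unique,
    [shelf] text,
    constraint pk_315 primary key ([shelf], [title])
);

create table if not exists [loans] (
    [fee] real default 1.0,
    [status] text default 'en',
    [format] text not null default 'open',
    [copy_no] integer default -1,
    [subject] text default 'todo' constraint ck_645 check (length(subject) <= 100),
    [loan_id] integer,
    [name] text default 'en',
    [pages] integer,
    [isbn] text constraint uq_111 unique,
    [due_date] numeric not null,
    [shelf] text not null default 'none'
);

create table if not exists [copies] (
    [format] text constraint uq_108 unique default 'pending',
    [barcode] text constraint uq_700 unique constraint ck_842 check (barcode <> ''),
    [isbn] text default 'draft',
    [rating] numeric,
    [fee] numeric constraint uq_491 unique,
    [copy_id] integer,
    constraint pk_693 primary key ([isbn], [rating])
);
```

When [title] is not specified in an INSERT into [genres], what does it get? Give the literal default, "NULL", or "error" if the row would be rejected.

'n/a'

title has an explicit DEFAULT 'n/a'.
When the column is omitted from an INSERT, that default is used.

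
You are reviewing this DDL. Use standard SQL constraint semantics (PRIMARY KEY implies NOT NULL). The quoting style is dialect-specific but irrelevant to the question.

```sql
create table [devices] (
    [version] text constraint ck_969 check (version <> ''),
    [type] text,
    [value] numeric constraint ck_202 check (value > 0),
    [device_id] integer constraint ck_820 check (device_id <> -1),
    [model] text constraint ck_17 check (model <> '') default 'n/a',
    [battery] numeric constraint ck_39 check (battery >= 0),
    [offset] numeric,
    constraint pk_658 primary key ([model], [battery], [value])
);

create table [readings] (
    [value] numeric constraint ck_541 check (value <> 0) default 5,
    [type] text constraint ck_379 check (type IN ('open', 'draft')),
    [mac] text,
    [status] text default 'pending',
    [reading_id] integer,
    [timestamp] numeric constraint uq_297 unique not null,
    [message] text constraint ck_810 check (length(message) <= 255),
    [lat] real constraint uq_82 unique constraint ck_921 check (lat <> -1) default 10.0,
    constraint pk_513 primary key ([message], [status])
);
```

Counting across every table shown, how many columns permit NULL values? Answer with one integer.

9

devices: 4 nullable (version, type, device_id, offset — PK (model, battery, value) and explicit NOT NULL columns excluded).
readings: 5 nullable (value, type, mac, reading_id, lat — PK (message, status) and explicit NOT NULL columns excluded).
Total: 4 + 5 = 9.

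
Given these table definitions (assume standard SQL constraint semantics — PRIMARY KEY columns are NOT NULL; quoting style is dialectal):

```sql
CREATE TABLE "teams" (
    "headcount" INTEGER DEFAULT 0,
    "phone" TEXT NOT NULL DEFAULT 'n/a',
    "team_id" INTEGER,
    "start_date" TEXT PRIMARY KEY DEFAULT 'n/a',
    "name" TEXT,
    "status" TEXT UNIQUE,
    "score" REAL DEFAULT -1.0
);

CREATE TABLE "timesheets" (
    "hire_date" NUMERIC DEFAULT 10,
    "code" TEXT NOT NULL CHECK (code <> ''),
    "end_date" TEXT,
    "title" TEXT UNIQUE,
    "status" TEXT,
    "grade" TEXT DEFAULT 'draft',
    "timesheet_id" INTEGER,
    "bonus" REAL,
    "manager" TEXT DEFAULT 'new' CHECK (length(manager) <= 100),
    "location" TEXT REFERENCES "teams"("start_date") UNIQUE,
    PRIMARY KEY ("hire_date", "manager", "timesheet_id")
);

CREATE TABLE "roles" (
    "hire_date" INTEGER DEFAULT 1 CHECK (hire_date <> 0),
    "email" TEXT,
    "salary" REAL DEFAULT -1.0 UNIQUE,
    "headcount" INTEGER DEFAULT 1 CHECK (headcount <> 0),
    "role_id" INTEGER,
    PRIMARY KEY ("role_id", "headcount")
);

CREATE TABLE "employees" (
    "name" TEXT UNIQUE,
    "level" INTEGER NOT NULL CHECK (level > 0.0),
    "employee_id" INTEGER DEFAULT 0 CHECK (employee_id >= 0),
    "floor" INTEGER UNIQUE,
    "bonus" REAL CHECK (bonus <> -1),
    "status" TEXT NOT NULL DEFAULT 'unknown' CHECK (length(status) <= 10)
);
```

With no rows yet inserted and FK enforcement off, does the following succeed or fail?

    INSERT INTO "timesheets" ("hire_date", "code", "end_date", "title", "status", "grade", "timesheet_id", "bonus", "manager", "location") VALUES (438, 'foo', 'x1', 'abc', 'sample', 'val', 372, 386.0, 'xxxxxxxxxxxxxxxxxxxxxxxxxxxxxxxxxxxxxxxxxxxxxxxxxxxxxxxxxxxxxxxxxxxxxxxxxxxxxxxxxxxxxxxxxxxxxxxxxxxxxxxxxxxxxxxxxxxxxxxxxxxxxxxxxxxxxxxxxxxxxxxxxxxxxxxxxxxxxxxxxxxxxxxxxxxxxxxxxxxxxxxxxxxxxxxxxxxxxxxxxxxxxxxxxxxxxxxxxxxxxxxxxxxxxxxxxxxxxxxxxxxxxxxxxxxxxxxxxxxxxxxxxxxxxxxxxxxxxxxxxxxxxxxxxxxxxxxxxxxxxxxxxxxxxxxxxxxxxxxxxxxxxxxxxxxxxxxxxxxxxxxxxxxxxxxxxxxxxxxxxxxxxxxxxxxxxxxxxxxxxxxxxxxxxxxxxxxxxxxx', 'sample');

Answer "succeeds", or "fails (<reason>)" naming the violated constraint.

fails (CHECK on manager)

The value 'xxxxxxxxxxxxxxxxxxxxxxxxxxxxxxxxxxxxxxxxxxxxxxxxxxxxxxxxxxxxxxxxxxxxxxxxxxxxxxxxxxxxxxxxxxxxxxxxxxxxxxxxxxxxxxxxxxxxxxxxxxxxxxxxxxxxxxxxxxxxxxxxxxxxxxxxxxxxxxxxxxxxxxxxxxxxxxxxxxxxxxxxxxxxxxxxxxxxxxxxxxxxxxxxxxxxxxxxxxxxxxxxxxxxxxxxxxxxxxxxxxxxxxxxxxxxxxxxxxxxxxxxxxxxxxxxxxxxxxxxxxxxxxxxxxxxxxxxxxxxxxxxxxxxxxxxxxxxxxxxxxxxxxxxxxxxxxxxxxxxxxxxxxxxxxxxxxxxxxxxxxxxxxxxxxxxxxxxxxxxxxxxxxxxxxxxxxxxxxxx' for manager violates CHECK (length(manager) <= 100).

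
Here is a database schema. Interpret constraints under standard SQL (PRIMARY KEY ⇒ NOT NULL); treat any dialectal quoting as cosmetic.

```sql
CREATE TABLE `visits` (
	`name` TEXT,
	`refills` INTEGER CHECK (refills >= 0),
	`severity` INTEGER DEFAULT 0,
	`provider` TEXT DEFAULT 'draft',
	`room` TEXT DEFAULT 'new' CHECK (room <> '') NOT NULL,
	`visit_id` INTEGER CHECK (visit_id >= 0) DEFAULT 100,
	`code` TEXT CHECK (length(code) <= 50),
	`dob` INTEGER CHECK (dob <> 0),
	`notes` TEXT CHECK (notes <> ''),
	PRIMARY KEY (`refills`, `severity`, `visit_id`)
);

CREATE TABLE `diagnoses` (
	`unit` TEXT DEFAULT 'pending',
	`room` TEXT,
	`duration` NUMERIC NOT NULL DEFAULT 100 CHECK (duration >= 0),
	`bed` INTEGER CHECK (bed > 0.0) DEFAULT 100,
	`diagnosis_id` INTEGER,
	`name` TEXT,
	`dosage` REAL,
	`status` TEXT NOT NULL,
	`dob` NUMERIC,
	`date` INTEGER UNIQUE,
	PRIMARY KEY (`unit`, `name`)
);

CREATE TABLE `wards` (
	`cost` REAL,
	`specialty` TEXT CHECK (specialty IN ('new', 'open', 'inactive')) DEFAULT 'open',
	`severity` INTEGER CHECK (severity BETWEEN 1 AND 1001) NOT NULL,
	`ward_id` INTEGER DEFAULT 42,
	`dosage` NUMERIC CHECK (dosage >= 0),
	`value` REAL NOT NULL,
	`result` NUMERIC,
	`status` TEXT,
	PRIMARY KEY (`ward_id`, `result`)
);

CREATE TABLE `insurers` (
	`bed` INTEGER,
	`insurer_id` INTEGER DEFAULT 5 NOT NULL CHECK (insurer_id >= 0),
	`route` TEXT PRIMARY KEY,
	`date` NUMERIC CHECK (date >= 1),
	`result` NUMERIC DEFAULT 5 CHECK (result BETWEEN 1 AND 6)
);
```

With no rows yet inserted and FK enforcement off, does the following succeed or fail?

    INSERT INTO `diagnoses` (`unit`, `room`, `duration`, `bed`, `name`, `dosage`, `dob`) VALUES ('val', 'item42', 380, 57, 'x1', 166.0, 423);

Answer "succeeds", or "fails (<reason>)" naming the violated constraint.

status is omitted from the column list and has no DEFAULT, so it would receive NULL.
But status is declared NOT NULL.

fails (NOT NULL on status)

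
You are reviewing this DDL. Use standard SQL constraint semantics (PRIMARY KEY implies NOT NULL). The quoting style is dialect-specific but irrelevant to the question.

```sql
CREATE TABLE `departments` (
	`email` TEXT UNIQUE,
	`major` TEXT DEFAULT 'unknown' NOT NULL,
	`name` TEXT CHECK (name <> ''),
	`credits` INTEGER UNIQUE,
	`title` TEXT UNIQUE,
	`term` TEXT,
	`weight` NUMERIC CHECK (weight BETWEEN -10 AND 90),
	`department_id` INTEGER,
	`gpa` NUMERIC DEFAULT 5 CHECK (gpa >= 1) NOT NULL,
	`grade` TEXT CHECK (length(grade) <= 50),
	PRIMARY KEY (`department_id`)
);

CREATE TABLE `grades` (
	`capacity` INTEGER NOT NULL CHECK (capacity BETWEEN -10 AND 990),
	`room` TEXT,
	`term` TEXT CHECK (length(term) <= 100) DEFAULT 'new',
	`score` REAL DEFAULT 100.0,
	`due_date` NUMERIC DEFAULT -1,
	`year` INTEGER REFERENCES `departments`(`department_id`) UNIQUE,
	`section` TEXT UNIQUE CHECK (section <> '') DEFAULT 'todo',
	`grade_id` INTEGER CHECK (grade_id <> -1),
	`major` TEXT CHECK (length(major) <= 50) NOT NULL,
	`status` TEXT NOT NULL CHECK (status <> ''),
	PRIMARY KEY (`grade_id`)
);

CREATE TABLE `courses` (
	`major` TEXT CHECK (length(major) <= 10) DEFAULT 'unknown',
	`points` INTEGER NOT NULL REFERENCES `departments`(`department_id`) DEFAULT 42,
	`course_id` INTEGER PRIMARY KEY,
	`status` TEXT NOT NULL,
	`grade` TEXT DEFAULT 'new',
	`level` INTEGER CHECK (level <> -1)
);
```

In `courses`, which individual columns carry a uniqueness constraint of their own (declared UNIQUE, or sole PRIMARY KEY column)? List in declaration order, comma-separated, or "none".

- major: no UNIQUE or single-column PK constraint.
- points: no UNIQUE or single-column PK constraint.
- course_id: single-column PRIMARY KEY → unique.
- status: no UNIQUE or single-column PK constraint.
- grade: no UNIQUE or single-column PK constraint.
- level: no UNIQUE or single-column PK constraint.

course_id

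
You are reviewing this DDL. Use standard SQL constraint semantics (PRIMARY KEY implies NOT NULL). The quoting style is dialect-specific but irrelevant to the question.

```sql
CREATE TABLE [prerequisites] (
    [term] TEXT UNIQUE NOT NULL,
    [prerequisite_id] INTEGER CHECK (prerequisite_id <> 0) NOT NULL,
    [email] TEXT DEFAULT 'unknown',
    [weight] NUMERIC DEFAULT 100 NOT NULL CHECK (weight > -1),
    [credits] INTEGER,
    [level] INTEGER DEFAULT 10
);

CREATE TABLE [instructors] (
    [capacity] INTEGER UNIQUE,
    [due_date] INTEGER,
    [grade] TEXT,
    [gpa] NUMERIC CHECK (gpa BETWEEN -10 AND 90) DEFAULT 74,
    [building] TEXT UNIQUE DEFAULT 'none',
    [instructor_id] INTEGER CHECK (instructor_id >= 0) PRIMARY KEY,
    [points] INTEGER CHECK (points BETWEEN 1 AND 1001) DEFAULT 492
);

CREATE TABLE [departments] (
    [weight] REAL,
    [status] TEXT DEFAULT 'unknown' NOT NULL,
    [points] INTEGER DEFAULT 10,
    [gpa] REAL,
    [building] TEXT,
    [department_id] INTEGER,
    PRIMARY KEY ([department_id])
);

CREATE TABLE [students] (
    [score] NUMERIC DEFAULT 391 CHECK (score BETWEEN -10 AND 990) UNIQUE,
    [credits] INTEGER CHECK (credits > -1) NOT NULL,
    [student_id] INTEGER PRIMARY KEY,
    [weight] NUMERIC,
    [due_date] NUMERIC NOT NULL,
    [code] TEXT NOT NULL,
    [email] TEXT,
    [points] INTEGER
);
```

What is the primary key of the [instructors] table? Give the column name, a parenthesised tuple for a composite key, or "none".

instructor_id is declared PRIMARY KEY inline on the column.

instructor_id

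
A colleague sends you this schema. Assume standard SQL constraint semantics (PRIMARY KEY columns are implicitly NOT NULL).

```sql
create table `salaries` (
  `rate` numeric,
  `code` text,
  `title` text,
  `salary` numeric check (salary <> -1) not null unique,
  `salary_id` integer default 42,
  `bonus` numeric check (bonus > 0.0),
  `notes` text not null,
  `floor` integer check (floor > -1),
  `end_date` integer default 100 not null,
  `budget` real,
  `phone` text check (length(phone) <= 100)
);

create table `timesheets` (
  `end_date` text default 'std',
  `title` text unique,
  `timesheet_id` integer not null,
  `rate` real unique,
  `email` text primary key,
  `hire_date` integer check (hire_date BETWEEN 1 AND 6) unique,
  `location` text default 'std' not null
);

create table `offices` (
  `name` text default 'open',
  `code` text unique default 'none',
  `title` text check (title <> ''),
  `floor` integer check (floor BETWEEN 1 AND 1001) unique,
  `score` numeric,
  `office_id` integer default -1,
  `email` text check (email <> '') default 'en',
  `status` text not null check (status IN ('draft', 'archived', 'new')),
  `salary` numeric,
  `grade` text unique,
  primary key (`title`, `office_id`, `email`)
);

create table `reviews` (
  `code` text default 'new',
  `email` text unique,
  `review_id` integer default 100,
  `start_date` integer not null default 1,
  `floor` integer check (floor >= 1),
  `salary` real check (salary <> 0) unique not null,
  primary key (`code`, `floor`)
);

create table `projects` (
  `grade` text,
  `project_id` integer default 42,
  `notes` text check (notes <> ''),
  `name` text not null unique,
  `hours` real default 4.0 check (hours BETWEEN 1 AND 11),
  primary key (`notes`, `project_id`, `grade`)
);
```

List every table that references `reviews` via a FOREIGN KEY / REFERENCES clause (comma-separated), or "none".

none

No REFERENCES clause anywhere in the schema names reviews.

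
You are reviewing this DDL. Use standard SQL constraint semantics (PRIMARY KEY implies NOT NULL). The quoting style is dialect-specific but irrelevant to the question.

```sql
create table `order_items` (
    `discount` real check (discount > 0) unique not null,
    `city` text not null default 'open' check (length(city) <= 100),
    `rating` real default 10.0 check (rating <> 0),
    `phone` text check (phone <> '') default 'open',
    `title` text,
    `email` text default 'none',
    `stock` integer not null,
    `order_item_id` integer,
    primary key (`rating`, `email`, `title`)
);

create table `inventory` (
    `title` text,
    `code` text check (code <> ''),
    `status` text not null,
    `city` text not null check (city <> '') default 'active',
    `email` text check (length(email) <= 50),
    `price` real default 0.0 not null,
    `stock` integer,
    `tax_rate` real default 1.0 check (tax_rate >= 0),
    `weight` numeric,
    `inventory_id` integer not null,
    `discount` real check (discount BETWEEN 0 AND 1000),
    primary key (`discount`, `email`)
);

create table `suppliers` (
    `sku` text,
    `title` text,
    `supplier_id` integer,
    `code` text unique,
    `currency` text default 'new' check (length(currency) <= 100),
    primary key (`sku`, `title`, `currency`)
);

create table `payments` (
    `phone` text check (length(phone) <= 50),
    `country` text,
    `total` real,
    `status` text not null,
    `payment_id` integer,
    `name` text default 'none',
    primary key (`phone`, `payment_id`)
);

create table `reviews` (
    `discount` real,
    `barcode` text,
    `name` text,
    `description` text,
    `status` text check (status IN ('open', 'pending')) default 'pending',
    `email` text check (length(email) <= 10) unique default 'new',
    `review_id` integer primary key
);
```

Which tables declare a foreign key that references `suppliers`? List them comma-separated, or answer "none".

No REFERENCES clause anywhere in the schema names suppliers.

none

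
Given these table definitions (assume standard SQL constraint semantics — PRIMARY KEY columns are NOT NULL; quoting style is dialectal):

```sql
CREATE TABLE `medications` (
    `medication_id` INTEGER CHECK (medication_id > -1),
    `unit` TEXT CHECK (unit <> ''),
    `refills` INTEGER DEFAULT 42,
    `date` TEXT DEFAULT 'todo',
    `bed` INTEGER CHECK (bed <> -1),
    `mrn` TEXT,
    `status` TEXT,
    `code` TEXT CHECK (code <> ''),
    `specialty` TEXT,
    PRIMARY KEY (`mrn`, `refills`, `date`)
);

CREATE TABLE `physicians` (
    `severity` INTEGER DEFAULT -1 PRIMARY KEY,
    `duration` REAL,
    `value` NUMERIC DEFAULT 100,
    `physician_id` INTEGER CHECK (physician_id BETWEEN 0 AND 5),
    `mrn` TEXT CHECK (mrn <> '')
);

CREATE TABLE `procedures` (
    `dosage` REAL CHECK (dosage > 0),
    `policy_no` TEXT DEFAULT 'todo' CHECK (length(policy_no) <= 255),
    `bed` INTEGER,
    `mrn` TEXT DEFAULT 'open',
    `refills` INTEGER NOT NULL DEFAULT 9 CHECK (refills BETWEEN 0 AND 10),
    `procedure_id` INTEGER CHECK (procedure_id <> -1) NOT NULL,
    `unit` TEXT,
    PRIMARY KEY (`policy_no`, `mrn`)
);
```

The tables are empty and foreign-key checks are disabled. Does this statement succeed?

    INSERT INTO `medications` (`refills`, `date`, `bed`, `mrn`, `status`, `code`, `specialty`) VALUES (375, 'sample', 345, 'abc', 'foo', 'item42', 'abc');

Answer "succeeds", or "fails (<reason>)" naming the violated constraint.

NOT NULL columns: date is supplied; mrn is supplied; refills is supplied.
CHECK constraints: 345 satisfies (bed <> -1); 'item42' satisfies (code <> '').
No constraint is violated.

succeeds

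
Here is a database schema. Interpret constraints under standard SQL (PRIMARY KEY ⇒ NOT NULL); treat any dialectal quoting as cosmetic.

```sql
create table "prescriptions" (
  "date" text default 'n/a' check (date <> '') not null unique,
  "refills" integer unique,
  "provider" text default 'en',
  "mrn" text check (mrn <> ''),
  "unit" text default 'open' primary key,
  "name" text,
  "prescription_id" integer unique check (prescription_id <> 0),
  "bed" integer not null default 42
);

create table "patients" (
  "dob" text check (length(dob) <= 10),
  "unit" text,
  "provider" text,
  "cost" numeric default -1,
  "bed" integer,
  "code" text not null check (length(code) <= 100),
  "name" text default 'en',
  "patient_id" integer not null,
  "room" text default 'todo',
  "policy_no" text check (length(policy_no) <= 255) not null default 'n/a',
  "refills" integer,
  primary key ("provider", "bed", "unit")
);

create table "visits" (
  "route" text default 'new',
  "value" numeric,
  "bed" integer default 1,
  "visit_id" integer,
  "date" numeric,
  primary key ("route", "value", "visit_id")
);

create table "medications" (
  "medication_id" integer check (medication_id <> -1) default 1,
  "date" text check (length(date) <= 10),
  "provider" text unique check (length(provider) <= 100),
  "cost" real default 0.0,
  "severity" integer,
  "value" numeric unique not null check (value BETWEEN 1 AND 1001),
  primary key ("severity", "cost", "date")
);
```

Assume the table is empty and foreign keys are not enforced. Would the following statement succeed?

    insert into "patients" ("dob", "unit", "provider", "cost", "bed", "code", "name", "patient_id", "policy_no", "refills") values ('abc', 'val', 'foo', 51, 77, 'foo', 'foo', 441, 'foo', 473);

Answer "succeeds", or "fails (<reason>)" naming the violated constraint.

NOT NULL columns: bed is supplied; code is supplied; patient_id is supplied; policy_no is supplied; provider is supplied; unit is supplied.
CHECK constraints: 'abc' satisfies (length(dob) <= 10); 'foo' satisfies (length(code) <= 100); 'foo' satisfies (length(policy_no) <= 255).
No constraint is violated.

succeeds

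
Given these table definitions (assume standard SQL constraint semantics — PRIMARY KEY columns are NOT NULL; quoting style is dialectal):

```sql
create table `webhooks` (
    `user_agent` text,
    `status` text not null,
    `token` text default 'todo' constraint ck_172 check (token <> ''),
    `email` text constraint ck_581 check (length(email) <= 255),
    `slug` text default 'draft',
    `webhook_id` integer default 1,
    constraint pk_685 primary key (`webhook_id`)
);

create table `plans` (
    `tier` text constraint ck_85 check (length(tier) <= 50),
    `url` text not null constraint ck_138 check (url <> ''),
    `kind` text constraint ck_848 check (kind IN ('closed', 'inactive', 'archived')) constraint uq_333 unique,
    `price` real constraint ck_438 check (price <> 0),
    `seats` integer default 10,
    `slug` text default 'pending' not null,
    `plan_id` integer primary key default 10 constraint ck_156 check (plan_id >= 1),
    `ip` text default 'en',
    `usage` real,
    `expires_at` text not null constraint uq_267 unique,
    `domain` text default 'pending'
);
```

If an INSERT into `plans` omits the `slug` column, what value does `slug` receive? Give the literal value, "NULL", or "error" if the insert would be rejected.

slug has an explicit DEFAULT 'pending'.
When the column is omitted from an INSERT, that default is used.

'pending'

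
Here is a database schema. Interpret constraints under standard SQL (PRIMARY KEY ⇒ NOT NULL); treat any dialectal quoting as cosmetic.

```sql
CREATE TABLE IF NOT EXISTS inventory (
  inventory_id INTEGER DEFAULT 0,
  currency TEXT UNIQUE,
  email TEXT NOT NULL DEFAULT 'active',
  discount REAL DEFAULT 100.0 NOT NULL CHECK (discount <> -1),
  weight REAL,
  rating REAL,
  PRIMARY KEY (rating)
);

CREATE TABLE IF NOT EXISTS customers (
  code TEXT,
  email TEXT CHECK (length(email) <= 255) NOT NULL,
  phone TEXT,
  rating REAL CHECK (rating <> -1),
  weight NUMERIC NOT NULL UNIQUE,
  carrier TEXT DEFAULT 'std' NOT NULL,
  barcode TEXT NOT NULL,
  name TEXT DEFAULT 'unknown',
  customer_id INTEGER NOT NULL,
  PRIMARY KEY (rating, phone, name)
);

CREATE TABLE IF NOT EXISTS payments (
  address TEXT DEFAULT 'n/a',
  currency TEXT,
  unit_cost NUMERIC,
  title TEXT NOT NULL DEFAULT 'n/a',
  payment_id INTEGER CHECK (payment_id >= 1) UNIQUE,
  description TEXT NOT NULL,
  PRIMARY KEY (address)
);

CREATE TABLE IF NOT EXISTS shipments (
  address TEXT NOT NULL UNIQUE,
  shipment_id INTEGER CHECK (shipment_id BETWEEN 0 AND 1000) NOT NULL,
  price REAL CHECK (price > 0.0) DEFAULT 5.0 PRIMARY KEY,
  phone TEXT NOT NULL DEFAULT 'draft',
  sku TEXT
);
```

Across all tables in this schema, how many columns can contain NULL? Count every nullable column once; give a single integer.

8

inventory: 3 nullable (inventory_id, currency, weight — PK (rating) and explicit NOT NULL columns excluded).
customers: 1 nullable (code — PK (rating, phone, name) and explicit NOT NULL columns excluded).
payments: 3 nullable (currency, unit_cost, payment_id — PK (address) and explicit NOT NULL columns excluded).
shipments: 1 nullable (sku — PK (price) and explicit NOT NULL columns excluded).
Total: 3 + 1 + 3 + 1 = 8.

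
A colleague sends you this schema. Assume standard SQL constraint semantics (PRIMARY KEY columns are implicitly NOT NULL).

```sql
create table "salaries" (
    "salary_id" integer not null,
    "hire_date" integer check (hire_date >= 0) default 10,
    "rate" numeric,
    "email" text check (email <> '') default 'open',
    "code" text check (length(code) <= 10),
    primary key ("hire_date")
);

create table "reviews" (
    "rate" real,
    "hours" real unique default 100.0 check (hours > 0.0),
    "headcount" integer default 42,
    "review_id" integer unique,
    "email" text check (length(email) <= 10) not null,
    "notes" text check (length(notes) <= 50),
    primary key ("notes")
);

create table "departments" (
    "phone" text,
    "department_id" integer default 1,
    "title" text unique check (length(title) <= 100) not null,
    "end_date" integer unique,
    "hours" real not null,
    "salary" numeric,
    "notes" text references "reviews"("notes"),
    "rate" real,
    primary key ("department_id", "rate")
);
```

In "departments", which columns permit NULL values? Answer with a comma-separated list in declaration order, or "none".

- phone: no NOT NULL constraint applies → nullable.
- department_id: part of the PRIMARY KEY, which implies NOT NULL → not nullable.
- title: declared NOT NULL → not nullable.
- end_date: UNIQUE does not imply NOT NULL → nullable.
- hours: declared NOT NULL → not nullable.
- salary: no NOT NULL constraint applies → nullable.
- notes: a foreign key column may be NULL unless separately constrained → nullable.
- rate: part of the PRIMARY KEY, which implies NOT NULL → not nullable.

phone, end_date, salary, notes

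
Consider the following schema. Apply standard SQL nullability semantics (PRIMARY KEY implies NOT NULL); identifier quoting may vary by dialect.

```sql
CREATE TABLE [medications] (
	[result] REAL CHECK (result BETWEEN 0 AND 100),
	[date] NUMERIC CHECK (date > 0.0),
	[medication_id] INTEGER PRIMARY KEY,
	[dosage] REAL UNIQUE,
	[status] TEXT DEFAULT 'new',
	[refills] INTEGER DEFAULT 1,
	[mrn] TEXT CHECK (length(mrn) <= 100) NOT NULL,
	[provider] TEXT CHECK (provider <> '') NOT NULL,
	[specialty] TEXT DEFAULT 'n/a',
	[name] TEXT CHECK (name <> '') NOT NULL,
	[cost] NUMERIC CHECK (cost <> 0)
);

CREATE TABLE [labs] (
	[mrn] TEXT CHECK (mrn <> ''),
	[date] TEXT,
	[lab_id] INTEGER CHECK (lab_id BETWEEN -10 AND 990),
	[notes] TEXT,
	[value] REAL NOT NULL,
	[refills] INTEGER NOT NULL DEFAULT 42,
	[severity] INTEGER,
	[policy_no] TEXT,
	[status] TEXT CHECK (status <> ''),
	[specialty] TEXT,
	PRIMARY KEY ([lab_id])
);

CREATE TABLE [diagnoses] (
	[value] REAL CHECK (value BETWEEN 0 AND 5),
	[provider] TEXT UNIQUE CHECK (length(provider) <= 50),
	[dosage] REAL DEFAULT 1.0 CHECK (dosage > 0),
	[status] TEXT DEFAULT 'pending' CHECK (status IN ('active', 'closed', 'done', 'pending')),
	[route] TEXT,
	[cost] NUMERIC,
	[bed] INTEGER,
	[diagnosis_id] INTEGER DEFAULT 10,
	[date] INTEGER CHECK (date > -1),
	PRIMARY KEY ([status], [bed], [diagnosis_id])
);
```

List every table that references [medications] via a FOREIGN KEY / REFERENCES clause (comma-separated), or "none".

none

No REFERENCES clause anywhere in the schema names medications.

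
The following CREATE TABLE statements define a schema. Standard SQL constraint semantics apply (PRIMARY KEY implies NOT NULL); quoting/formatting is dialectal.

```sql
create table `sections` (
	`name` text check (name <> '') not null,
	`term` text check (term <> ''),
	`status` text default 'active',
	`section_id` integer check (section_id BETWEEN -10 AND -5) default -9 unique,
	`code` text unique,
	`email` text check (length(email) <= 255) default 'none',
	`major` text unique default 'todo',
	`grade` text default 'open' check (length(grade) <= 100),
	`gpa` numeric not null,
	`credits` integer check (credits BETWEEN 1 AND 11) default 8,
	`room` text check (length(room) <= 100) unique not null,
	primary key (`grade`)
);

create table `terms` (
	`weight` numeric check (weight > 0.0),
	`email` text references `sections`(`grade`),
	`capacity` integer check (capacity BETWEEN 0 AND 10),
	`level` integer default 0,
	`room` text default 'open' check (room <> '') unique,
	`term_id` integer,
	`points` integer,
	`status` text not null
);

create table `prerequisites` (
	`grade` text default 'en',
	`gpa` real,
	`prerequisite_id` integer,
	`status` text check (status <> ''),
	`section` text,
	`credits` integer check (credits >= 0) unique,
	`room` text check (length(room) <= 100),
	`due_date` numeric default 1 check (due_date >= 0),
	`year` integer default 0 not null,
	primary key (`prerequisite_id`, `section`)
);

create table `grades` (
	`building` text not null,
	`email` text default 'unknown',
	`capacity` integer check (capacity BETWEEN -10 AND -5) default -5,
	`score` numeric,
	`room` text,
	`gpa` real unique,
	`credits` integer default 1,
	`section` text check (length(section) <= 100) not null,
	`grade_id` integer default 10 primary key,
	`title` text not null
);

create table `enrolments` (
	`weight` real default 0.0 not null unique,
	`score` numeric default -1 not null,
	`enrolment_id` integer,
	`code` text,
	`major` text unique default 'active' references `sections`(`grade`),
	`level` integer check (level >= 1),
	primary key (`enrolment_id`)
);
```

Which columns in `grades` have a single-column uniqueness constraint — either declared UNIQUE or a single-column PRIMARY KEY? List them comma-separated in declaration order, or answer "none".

- building: no UNIQUE or single-column PK constraint.
- email: no UNIQUE or single-column PK constraint.
- capacity: no UNIQUE or single-column PK constraint.
- score: no UNIQUE or single-column PK constraint.
- room: no UNIQUE or single-column PK constraint.
- gpa: declared UNIQUE → unique.
- credits: no UNIQUE or single-column PK constraint.
- section: no UNIQUE or single-column PK constraint.
- grade_id: single-column PRIMARY KEY → unique.
- title: no UNIQUE or single-column PK constraint.

gpa, grade_id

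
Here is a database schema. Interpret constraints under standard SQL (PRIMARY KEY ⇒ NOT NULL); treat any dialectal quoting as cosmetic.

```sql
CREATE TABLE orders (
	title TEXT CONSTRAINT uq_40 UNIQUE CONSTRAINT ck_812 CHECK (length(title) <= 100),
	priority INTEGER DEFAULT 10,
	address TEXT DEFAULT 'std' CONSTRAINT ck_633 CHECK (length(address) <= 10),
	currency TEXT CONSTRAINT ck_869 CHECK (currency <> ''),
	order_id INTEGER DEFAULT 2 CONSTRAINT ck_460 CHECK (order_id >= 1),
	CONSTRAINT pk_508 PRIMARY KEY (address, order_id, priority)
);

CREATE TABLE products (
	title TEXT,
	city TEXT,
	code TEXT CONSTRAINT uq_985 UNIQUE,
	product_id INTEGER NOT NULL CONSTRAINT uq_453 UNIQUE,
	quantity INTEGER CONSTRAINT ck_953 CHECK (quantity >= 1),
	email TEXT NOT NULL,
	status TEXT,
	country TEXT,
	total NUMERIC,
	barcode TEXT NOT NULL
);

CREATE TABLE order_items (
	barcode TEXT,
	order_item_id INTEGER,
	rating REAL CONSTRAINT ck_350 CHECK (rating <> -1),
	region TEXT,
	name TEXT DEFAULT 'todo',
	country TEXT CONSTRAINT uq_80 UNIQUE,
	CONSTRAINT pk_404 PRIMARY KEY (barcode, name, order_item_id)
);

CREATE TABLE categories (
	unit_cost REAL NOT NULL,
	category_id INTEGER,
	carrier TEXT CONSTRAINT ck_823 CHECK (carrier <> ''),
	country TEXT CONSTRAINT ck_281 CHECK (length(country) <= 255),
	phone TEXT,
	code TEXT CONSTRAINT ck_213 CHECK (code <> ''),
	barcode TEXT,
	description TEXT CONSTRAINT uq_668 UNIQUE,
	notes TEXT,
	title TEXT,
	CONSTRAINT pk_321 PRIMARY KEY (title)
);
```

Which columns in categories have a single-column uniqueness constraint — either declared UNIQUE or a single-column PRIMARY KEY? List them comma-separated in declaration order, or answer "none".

- unit_cost: no UNIQUE or single-column PK constraint.
- category_id: no UNIQUE or single-column PK constraint.
- carrier: no UNIQUE or single-column PK constraint.
- country: no UNIQUE or single-column PK constraint.
- phone: no UNIQUE or single-column PK constraint.
- code: no UNIQUE or single-column PK constraint.
- barcode: no UNIQUE or single-column PK constraint.
- description: declared UNIQUE → unique.
- notes: no UNIQUE or single-column PK constraint.
- title: single-column PRIMARY KEY → unique.

description, title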